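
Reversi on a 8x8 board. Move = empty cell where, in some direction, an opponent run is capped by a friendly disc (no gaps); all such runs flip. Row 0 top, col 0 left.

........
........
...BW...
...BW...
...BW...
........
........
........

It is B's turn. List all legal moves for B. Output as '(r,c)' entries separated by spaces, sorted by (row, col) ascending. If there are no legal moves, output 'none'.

Answer: (1,5) (2,5) (3,5) (4,5) (5,5)

Derivation:
(1,3): no bracket -> illegal
(1,4): no bracket -> illegal
(1,5): flips 1 -> legal
(2,5): flips 2 -> legal
(3,5): flips 1 -> legal
(4,5): flips 2 -> legal
(5,3): no bracket -> illegal
(5,4): no bracket -> illegal
(5,5): flips 1 -> legal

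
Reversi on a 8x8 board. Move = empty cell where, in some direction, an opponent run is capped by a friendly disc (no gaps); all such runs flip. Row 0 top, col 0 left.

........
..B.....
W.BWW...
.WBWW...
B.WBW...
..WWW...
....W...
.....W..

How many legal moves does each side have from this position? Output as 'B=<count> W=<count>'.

Answer: B=12 W=6

Derivation:
-- B to move --
(1,0): no bracket -> illegal
(1,1): no bracket -> illegal
(1,3): flips 2 -> legal
(1,4): flips 1 -> legal
(1,5): no bracket -> illegal
(2,1): no bracket -> illegal
(2,5): flips 3 -> legal
(3,0): flips 1 -> legal
(3,5): flips 2 -> legal
(4,1): flips 1 -> legal
(4,5): flips 3 -> legal
(5,1): no bracket -> illegal
(5,5): flips 2 -> legal
(6,1): flips 1 -> legal
(6,2): flips 2 -> legal
(6,3): flips 1 -> legal
(6,5): flips 1 -> legal
(6,6): no bracket -> illegal
(7,3): no bracket -> illegal
(7,4): no bracket -> illegal
(7,6): no bracket -> illegal
B mobility = 12
-- W to move --
(0,1): flips 1 -> legal
(0,2): flips 3 -> legal
(0,3): no bracket -> illegal
(1,1): flips 1 -> legal
(1,3): flips 1 -> legal
(2,1): flips 3 -> legal
(3,0): no bracket -> illegal
(4,1): flips 1 -> legal
(5,0): no bracket -> illegal
(5,1): no bracket -> illegal
W mobility = 6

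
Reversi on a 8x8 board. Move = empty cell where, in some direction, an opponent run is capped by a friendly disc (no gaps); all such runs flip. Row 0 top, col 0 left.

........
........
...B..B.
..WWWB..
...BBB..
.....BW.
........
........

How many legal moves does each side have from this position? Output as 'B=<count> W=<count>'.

-- B to move --
(2,1): flips 1 -> legal
(2,2): flips 1 -> legal
(2,4): flips 1 -> legal
(2,5): flips 1 -> legal
(3,1): flips 3 -> legal
(4,1): flips 1 -> legal
(4,2): no bracket -> illegal
(4,6): no bracket -> illegal
(4,7): no bracket -> illegal
(5,7): flips 1 -> legal
(6,5): no bracket -> illegal
(6,6): no bracket -> illegal
(6,7): flips 1 -> legal
B mobility = 8
-- W to move --
(1,2): flips 1 -> legal
(1,3): flips 1 -> legal
(1,4): flips 1 -> legal
(1,5): no bracket -> illegal
(1,6): no bracket -> illegal
(1,7): no bracket -> illegal
(2,2): no bracket -> illegal
(2,4): no bracket -> illegal
(2,5): no bracket -> illegal
(2,7): no bracket -> illegal
(3,6): flips 1 -> legal
(3,7): no bracket -> illegal
(4,2): no bracket -> illegal
(4,6): no bracket -> illegal
(5,2): flips 1 -> legal
(5,3): flips 1 -> legal
(5,4): flips 3 -> legal
(6,4): no bracket -> illegal
(6,5): no bracket -> illegal
(6,6): flips 2 -> legal
W mobility = 8

Answer: B=8 W=8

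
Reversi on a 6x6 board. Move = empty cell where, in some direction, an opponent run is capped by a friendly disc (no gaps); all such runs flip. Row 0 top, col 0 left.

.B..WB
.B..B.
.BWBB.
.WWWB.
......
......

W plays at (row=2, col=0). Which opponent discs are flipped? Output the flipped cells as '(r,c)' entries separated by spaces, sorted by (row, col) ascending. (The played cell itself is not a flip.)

Dir NW: edge -> no flip
Dir N: first cell '.' (not opp) -> no flip
Dir NE: opp run (1,1), next='.' -> no flip
Dir W: edge -> no flip
Dir E: opp run (2,1) capped by W -> flip
Dir SW: edge -> no flip
Dir S: first cell '.' (not opp) -> no flip
Dir SE: first cell 'W' (not opp) -> no flip

Answer: (2,1)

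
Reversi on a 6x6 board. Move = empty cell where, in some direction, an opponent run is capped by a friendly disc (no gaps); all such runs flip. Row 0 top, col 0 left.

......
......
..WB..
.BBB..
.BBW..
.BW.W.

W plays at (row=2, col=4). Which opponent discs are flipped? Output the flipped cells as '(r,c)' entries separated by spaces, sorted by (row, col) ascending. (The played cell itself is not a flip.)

Dir NW: first cell '.' (not opp) -> no flip
Dir N: first cell '.' (not opp) -> no flip
Dir NE: first cell '.' (not opp) -> no flip
Dir W: opp run (2,3) capped by W -> flip
Dir E: first cell '.' (not opp) -> no flip
Dir SW: opp run (3,3) (4,2) (5,1), next=edge -> no flip
Dir S: first cell '.' (not opp) -> no flip
Dir SE: first cell '.' (not opp) -> no flip

Answer: (2,3)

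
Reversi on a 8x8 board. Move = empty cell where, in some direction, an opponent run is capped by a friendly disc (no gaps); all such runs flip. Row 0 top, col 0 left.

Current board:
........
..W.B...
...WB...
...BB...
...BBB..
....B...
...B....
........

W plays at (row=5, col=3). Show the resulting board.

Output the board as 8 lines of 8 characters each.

Place W at (5,3); scan 8 dirs for brackets.
Dir NW: first cell '.' (not opp) -> no flip
Dir N: opp run (4,3) (3,3) capped by W -> flip
Dir NE: opp run (4,4), next='.' -> no flip
Dir W: first cell '.' (not opp) -> no flip
Dir E: opp run (5,4), next='.' -> no flip
Dir SW: first cell '.' (not opp) -> no flip
Dir S: opp run (6,3), next='.' -> no flip
Dir SE: first cell '.' (not opp) -> no flip
All flips: (3,3) (4,3)

Answer: ........
..W.B...
...WB...
...WB...
...WBB..
...WB...
...B....
........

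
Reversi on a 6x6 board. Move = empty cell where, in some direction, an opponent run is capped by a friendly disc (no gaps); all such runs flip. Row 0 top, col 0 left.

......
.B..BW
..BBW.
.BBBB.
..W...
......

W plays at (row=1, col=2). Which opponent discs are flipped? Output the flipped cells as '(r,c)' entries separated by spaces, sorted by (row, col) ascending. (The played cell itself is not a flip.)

Answer: (2,2) (3,2)

Derivation:
Dir NW: first cell '.' (not opp) -> no flip
Dir N: first cell '.' (not opp) -> no flip
Dir NE: first cell '.' (not opp) -> no flip
Dir W: opp run (1,1), next='.' -> no flip
Dir E: first cell '.' (not opp) -> no flip
Dir SW: first cell '.' (not opp) -> no flip
Dir S: opp run (2,2) (3,2) capped by W -> flip
Dir SE: opp run (2,3) (3,4), next='.' -> no flip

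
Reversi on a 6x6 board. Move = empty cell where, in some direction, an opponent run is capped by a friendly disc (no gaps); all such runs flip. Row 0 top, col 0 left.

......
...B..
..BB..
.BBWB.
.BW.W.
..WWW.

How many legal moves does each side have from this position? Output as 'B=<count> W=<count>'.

-- B to move --
(2,4): no bracket -> illegal
(3,5): no bracket -> illegal
(4,3): flips 2 -> legal
(4,5): no bracket -> illegal
(5,1): no bracket -> illegal
(5,5): flips 2 -> legal
B mobility = 2
-- W to move --
(0,2): no bracket -> illegal
(0,3): flips 2 -> legal
(0,4): no bracket -> illegal
(1,1): flips 1 -> legal
(1,2): flips 2 -> legal
(1,4): no bracket -> illegal
(2,0): flips 1 -> legal
(2,1): no bracket -> illegal
(2,4): flips 1 -> legal
(2,5): no bracket -> illegal
(3,0): flips 3 -> legal
(3,5): flips 1 -> legal
(4,0): flips 1 -> legal
(4,3): no bracket -> illegal
(4,5): no bracket -> illegal
(5,0): no bracket -> illegal
(5,1): no bracket -> illegal
W mobility = 8

Answer: B=2 W=8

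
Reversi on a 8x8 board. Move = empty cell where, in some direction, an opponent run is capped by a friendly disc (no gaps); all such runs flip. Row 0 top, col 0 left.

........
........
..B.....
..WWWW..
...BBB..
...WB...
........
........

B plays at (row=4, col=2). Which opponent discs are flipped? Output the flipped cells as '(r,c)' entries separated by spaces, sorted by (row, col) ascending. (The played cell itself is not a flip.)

Dir NW: first cell '.' (not opp) -> no flip
Dir N: opp run (3,2) capped by B -> flip
Dir NE: opp run (3,3), next='.' -> no flip
Dir W: first cell '.' (not opp) -> no flip
Dir E: first cell 'B' (not opp) -> no flip
Dir SW: first cell '.' (not opp) -> no flip
Dir S: first cell '.' (not opp) -> no flip
Dir SE: opp run (5,3), next='.' -> no flip

Answer: (3,2)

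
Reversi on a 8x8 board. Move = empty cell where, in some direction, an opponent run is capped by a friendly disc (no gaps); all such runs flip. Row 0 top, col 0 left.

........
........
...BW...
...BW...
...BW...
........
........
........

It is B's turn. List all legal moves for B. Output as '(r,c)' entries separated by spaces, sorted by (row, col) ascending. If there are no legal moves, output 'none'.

Answer: (1,5) (2,5) (3,5) (4,5) (5,5)

Derivation:
(1,3): no bracket -> illegal
(1,4): no bracket -> illegal
(1,5): flips 1 -> legal
(2,5): flips 2 -> legal
(3,5): flips 1 -> legal
(4,5): flips 2 -> legal
(5,3): no bracket -> illegal
(5,4): no bracket -> illegal
(5,5): flips 1 -> legal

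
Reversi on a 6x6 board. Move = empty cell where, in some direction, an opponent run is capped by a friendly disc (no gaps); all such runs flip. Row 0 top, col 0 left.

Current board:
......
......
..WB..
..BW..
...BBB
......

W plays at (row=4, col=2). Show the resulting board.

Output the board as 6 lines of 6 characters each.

Place W at (4,2); scan 8 dirs for brackets.
Dir NW: first cell '.' (not opp) -> no flip
Dir N: opp run (3,2) capped by W -> flip
Dir NE: first cell 'W' (not opp) -> no flip
Dir W: first cell '.' (not opp) -> no flip
Dir E: opp run (4,3) (4,4) (4,5), next=edge -> no flip
Dir SW: first cell '.' (not opp) -> no flip
Dir S: first cell '.' (not opp) -> no flip
Dir SE: first cell '.' (not opp) -> no flip
All flips: (3,2)

Answer: ......
......
..WB..
..WW..
..WBBB
......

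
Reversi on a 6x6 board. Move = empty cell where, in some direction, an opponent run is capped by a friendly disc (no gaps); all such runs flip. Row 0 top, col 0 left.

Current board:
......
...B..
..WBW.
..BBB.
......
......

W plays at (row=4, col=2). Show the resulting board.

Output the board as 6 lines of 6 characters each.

Answer: ......
...B..
..WBW.
..WWB.
..W...
......

Derivation:
Place W at (4,2); scan 8 dirs for brackets.
Dir NW: first cell '.' (not opp) -> no flip
Dir N: opp run (3,2) capped by W -> flip
Dir NE: opp run (3,3) capped by W -> flip
Dir W: first cell '.' (not opp) -> no flip
Dir E: first cell '.' (not opp) -> no flip
Dir SW: first cell '.' (not opp) -> no flip
Dir S: first cell '.' (not opp) -> no flip
Dir SE: first cell '.' (not opp) -> no flip
All flips: (3,2) (3,3)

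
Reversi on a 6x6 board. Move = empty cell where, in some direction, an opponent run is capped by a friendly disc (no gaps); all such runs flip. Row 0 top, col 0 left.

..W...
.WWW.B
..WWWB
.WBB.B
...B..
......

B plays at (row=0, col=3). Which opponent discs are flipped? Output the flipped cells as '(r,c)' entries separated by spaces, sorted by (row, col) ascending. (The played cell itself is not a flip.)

Answer: (1,3) (2,3)

Derivation:
Dir NW: edge -> no flip
Dir N: edge -> no flip
Dir NE: edge -> no flip
Dir W: opp run (0,2), next='.' -> no flip
Dir E: first cell '.' (not opp) -> no flip
Dir SW: opp run (1,2), next='.' -> no flip
Dir S: opp run (1,3) (2,3) capped by B -> flip
Dir SE: first cell '.' (not opp) -> no flip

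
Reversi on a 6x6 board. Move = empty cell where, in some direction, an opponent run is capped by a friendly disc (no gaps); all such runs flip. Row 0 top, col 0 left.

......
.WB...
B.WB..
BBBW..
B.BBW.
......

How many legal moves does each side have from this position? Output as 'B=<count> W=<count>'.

-- B to move --
(0,0): no bracket -> illegal
(0,1): no bracket -> illegal
(0,2): flips 1 -> legal
(1,0): flips 1 -> legal
(1,3): flips 1 -> legal
(2,1): flips 1 -> legal
(2,4): flips 1 -> legal
(3,4): flips 1 -> legal
(3,5): no bracket -> illegal
(4,5): flips 1 -> legal
(5,3): no bracket -> illegal
(5,4): no bracket -> illegal
(5,5): no bracket -> illegal
B mobility = 7
-- W to move --
(0,1): no bracket -> illegal
(0,2): flips 1 -> legal
(0,3): no bracket -> illegal
(1,0): no bracket -> illegal
(1,3): flips 2 -> legal
(1,4): no bracket -> illegal
(2,1): no bracket -> illegal
(2,4): flips 1 -> legal
(3,4): no bracket -> illegal
(4,1): flips 2 -> legal
(5,0): no bracket -> illegal
(5,1): flips 1 -> legal
(5,2): flips 2 -> legal
(5,3): flips 1 -> legal
(5,4): no bracket -> illegal
W mobility = 7

Answer: B=7 W=7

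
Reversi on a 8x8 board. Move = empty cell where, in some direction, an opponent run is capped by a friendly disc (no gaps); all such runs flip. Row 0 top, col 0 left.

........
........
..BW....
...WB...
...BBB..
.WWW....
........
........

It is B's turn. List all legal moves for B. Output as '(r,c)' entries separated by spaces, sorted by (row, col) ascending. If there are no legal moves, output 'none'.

Answer: (1,2) (1,3) (2,4) (3,2) (6,1) (6,2) (6,3)

Derivation:
(1,2): flips 1 -> legal
(1,3): flips 2 -> legal
(1,4): no bracket -> illegal
(2,4): flips 1 -> legal
(3,2): flips 1 -> legal
(4,0): no bracket -> illegal
(4,1): no bracket -> illegal
(4,2): no bracket -> illegal
(5,0): no bracket -> illegal
(5,4): no bracket -> illegal
(6,0): no bracket -> illegal
(6,1): flips 1 -> legal
(6,2): flips 1 -> legal
(6,3): flips 1 -> legal
(6,4): no bracket -> illegal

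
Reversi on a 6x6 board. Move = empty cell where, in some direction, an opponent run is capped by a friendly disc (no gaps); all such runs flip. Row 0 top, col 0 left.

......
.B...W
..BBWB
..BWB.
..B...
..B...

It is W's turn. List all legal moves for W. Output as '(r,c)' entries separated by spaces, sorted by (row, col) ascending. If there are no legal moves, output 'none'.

Answer: (0,0) (1,3) (2,1) (3,1) (3,5) (4,4) (5,1)

Derivation:
(0,0): flips 2 -> legal
(0,1): no bracket -> illegal
(0,2): no bracket -> illegal
(1,0): no bracket -> illegal
(1,2): no bracket -> illegal
(1,3): flips 1 -> legal
(1,4): no bracket -> illegal
(2,0): no bracket -> illegal
(2,1): flips 2 -> legal
(3,1): flips 1 -> legal
(3,5): flips 2 -> legal
(4,1): no bracket -> illegal
(4,3): no bracket -> illegal
(4,4): flips 1 -> legal
(4,5): no bracket -> illegal
(5,1): flips 1 -> legal
(5,3): no bracket -> illegal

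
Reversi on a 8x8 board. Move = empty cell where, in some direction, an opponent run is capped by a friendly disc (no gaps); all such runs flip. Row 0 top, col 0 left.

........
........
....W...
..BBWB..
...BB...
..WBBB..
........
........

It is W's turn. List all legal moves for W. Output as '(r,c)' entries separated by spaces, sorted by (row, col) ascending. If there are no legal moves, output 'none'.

(2,1): no bracket -> illegal
(2,2): no bracket -> illegal
(2,3): no bracket -> illegal
(2,5): no bracket -> illegal
(2,6): no bracket -> illegal
(3,1): flips 2 -> legal
(3,6): flips 1 -> legal
(4,1): no bracket -> illegal
(4,2): flips 1 -> legal
(4,5): no bracket -> illegal
(4,6): flips 1 -> legal
(5,6): flips 3 -> legal
(6,2): no bracket -> illegal
(6,3): no bracket -> illegal
(6,4): flips 2 -> legal
(6,5): no bracket -> illegal
(6,6): no bracket -> illegal

Answer: (3,1) (3,6) (4,2) (4,6) (5,6) (6,4)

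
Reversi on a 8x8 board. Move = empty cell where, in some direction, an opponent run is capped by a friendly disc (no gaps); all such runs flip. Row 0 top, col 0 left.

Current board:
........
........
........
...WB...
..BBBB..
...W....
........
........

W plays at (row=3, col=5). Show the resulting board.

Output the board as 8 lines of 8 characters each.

Place W at (3,5); scan 8 dirs for brackets.
Dir NW: first cell '.' (not opp) -> no flip
Dir N: first cell '.' (not opp) -> no flip
Dir NE: first cell '.' (not opp) -> no flip
Dir W: opp run (3,4) capped by W -> flip
Dir E: first cell '.' (not opp) -> no flip
Dir SW: opp run (4,4) capped by W -> flip
Dir S: opp run (4,5), next='.' -> no flip
Dir SE: first cell '.' (not opp) -> no flip
All flips: (3,4) (4,4)

Answer: ........
........
........
...WWW..
..BBWB..
...W....
........
........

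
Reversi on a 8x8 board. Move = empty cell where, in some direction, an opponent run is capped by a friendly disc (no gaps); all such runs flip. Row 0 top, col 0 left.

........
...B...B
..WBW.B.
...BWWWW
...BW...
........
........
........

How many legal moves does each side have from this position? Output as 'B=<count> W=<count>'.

-- B to move --
(1,1): flips 1 -> legal
(1,2): no bracket -> illegal
(1,4): no bracket -> illegal
(1,5): flips 1 -> legal
(2,1): flips 1 -> legal
(2,5): flips 2 -> legal
(2,7): no bracket -> illegal
(3,1): flips 1 -> legal
(3,2): no bracket -> illegal
(4,5): flips 2 -> legal
(4,6): flips 3 -> legal
(4,7): no bracket -> illegal
(5,3): flips 2 -> legal
(5,4): no bracket -> illegal
(5,5): flips 1 -> legal
B mobility = 9
-- W to move --
(0,2): flips 1 -> legal
(0,3): no bracket -> illegal
(0,4): flips 1 -> legal
(0,6): no bracket -> illegal
(0,7): no bracket -> illegal
(1,2): flips 1 -> legal
(1,4): no bracket -> illegal
(1,5): flips 1 -> legal
(1,6): flips 1 -> legal
(2,5): no bracket -> illegal
(2,7): no bracket -> illegal
(3,2): flips 1 -> legal
(4,2): flips 2 -> legal
(5,2): flips 1 -> legal
(5,3): no bracket -> illegal
(5,4): no bracket -> illegal
W mobility = 8

Answer: B=9 W=8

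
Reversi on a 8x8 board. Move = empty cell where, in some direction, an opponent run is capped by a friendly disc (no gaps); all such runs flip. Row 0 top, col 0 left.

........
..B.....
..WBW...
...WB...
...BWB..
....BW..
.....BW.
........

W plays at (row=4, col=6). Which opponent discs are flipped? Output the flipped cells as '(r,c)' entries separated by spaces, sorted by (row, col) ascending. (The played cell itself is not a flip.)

Answer: (4,5)

Derivation:
Dir NW: first cell '.' (not opp) -> no flip
Dir N: first cell '.' (not opp) -> no flip
Dir NE: first cell '.' (not opp) -> no flip
Dir W: opp run (4,5) capped by W -> flip
Dir E: first cell '.' (not opp) -> no flip
Dir SW: first cell 'W' (not opp) -> no flip
Dir S: first cell '.' (not opp) -> no flip
Dir SE: first cell '.' (not opp) -> no flip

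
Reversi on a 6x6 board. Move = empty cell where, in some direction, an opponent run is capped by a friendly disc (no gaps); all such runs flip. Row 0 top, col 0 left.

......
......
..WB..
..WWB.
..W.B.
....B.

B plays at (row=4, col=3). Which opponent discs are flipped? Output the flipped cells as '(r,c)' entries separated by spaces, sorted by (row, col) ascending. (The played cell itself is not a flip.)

Answer: (3,3)

Derivation:
Dir NW: opp run (3,2), next='.' -> no flip
Dir N: opp run (3,3) capped by B -> flip
Dir NE: first cell 'B' (not opp) -> no flip
Dir W: opp run (4,2), next='.' -> no flip
Dir E: first cell 'B' (not opp) -> no flip
Dir SW: first cell '.' (not opp) -> no flip
Dir S: first cell '.' (not opp) -> no flip
Dir SE: first cell 'B' (not opp) -> no flip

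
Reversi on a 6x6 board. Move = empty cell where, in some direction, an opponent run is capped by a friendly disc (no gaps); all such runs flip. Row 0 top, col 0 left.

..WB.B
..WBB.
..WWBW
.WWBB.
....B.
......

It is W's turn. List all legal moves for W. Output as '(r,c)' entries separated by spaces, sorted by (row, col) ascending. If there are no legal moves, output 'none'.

(0,4): flips 2 -> legal
(1,5): flips 2 -> legal
(3,5): flips 4 -> legal
(4,2): no bracket -> illegal
(4,3): flips 2 -> legal
(4,5): flips 1 -> legal
(5,3): no bracket -> illegal
(5,4): no bracket -> illegal
(5,5): flips 2 -> legal

Answer: (0,4) (1,5) (3,5) (4,3) (4,5) (5,5)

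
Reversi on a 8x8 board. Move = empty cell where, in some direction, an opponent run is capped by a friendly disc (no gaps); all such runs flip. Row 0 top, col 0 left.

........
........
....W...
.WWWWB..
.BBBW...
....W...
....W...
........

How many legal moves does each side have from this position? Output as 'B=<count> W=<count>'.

-- B to move --
(1,3): flips 1 -> legal
(1,4): no bracket -> illegal
(1,5): flips 2 -> legal
(2,0): flips 1 -> legal
(2,1): flips 2 -> legal
(2,2): flips 1 -> legal
(2,3): flips 2 -> legal
(2,5): flips 1 -> legal
(3,0): flips 4 -> legal
(4,0): no bracket -> illegal
(4,5): flips 1 -> legal
(5,3): flips 1 -> legal
(5,5): no bracket -> illegal
(6,3): no bracket -> illegal
(6,5): flips 1 -> legal
(7,3): no bracket -> illegal
(7,4): no bracket -> illegal
(7,5): no bracket -> illegal
B mobility = 11
-- W to move --
(2,5): no bracket -> illegal
(2,6): flips 1 -> legal
(3,0): no bracket -> illegal
(3,6): flips 1 -> legal
(4,0): flips 3 -> legal
(4,5): no bracket -> illegal
(4,6): flips 1 -> legal
(5,0): flips 1 -> legal
(5,1): flips 2 -> legal
(5,2): flips 2 -> legal
(5,3): flips 2 -> legal
W mobility = 8

Answer: B=11 W=8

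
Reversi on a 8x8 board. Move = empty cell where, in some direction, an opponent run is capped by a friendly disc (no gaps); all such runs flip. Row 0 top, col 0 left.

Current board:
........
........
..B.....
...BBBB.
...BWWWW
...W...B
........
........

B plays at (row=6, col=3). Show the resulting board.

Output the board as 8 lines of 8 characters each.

Place B at (6,3); scan 8 dirs for brackets.
Dir NW: first cell '.' (not opp) -> no flip
Dir N: opp run (5,3) capped by B -> flip
Dir NE: first cell '.' (not opp) -> no flip
Dir W: first cell '.' (not opp) -> no flip
Dir E: first cell '.' (not opp) -> no flip
Dir SW: first cell '.' (not opp) -> no flip
Dir S: first cell '.' (not opp) -> no flip
Dir SE: first cell '.' (not opp) -> no flip
All flips: (5,3)

Answer: ........
........
..B.....
...BBBB.
...BWWWW
...B...B
...B....
........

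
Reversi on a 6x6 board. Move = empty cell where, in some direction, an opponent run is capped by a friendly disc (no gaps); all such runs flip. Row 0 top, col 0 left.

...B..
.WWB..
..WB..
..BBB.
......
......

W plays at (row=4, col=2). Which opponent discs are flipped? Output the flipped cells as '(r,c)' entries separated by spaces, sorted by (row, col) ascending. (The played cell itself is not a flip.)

Dir NW: first cell '.' (not opp) -> no flip
Dir N: opp run (3,2) capped by W -> flip
Dir NE: opp run (3,3), next='.' -> no flip
Dir W: first cell '.' (not opp) -> no flip
Dir E: first cell '.' (not opp) -> no flip
Dir SW: first cell '.' (not opp) -> no flip
Dir S: first cell '.' (not opp) -> no flip
Dir SE: first cell '.' (not opp) -> no flip

Answer: (3,2)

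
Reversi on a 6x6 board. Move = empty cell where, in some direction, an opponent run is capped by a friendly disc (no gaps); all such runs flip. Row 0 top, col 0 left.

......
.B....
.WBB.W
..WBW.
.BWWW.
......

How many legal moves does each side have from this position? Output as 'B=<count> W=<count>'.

Answer: B=8 W=8

Derivation:
-- B to move --
(1,0): no bracket -> illegal
(1,2): no bracket -> illegal
(1,4): no bracket -> illegal
(1,5): no bracket -> illegal
(2,0): flips 1 -> legal
(2,4): no bracket -> illegal
(3,0): no bracket -> illegal
(3,1): flips 2 -> legal
(3,5): flips 1 -> legal
(4,5): flips 4 -> legal
(5,1): flips 1 -> legal
(5,2): flips 2 -> legal
(5,3): flips 1 -> legal
(5,4): no bracket -> illegal
(5,5): flips 1 -> legal
B mobility = 8
-- W to move --
(0,0): flips 3 -> legal
(0,1): flips 1 -> legal
(0,2): no bracket -> illegal
(1,0): no bracket -> illegal
(1,2): flips 2 -> legal
(1,3): flips 2 -> legal
(1,4): flips 1 -> legal
(2,0): no bracket -> illegal
(2,4): flips 3 -> legal
(3,0): no bracket -> illegal
(3,1): no bracket -> illegal
(4,0): flips 1 -> legal
(5,0): flips 1 -> legal
(5,1): no bracket -> illegal
(5,2): no bracket -> illegal
W mobility = 8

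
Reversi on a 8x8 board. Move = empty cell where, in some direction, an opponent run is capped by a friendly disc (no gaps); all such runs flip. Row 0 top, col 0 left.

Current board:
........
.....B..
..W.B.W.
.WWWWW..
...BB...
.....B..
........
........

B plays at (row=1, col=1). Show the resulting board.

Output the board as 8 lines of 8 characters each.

Place B at (1,1); scan 8 dirs for brackets.
Dir NW: first cell '.' (not opp) -> no flip
Dir N: first cell '.' (not opp) -> no flip
Dir NE: first cell '.' (not opp) -> no flip
Dir W: first cell '.' (not opp) -> no flip
Dir E: first cell '.' (not opp) -> no flip
Dir SW: first cell '.' (not opp) -> no flip
Dir S: first cell '.' (not opp) -> no flip
Dir SE: opp run (2,2) (3,3) capped by B -> flip
All flips: (2,2) (3,3)

Answer: ........
.B...B..
..B.B.W.
.WWBWW..
...BB...
.....B..
........
........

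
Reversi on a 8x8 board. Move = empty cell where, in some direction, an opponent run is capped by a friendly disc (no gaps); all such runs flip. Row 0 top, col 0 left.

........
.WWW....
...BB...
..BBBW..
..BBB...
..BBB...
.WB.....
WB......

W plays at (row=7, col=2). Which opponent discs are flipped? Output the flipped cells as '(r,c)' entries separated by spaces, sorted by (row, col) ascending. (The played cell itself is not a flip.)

Dir NW: first cell 'W' (not opp) -> no flip
Dir N: opp run (6,2) (5,2) (4,2) (3,2), next='.' -> no flip
Dir NE: first cell '.' (not opp) -> no flip
Dir W: opp run (7,1) capped by W -> flip
Dir E: first cell '.' (not opp) -> no flip
Dir SW: edge -> no flip
Dir S: edge -> no flip
Dir SE: edge -> no flip

Answer: (7,1)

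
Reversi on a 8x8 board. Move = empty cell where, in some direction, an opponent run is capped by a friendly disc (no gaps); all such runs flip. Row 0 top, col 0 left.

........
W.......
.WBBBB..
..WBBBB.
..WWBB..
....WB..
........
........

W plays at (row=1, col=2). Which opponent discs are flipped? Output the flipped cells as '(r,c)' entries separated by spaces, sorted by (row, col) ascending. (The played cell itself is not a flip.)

Answer: (2,2)

Derivation:
Dir NW: first cell '.' (not opp) -> no flip
Dir N: first cell '.' (not opp) -> no flip
Dir NE: first cell '.' (not opp) -> no flip
Dir W: first cell '.' (not opp) -> no flip
Dir E: first cell '.' (not opp) -> no flip
Dir SW: first cell 'W' (not opp) -> no flip
Dir S: opp run (2,2) capped by W -> flip
Dir SE: opp run (2,3) (3,4) (4,5), next='.' -> no flip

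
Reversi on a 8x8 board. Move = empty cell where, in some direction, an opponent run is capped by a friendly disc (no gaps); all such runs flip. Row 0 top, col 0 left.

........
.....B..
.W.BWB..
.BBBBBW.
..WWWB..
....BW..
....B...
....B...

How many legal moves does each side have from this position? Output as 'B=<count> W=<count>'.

-- B to move --
(1,0): flips 1 -> legal
(1,1): flips 1 -> legal
(1,2): no bracket -> illegal
(1,3): flips 1 -> legal
(1,4): flips 1 -> legal
(2,0): no bracket -> illegal
(2,2): no bracket -> illegal
(2,6): no bracket -> illegal
(2,7): flips 1 -> legal
(3,0): no bracket -> illegal
(3,7): flips 1 -> legal
(4,1): flips 3 -> legal
(4,6): flips 1 -> legal
(4,7): flips 1 -> legal
(5,1): flips 1 -> legal
(5,2): flips 2 -> legal
(5,3): flips 3 -> legal
(5,6): flips 1 -> legal
(6,5): flips 1 -> legal
(6,6): flips 2 -> legal
B mobility = 15
-- W to move --
(0,4): no bracket -> illegal
(0,5): flips 4 -> legal
(0,6): flips 1 -> legal
(1,2): no bracket -> illegal
(1,3): flips 2 -> legal
(1,4): flips 1 -> legal
(1,6): flips 2 -> legal
(2,0): flips 1 -> legal
(2,2): flips 3 -> legal
(2,6): flips 2 -> legal
(3,0): flips 5 -> legal
(4,0): no bracket -> illegal
(4,1): flips 1 -> legal
(4,6): flips 2 -> legal
(5,3): flips 1 -> legal
(5,6): no bracket -> illegal
(6,3): flips 2 -> legal
(6,5): flips 1 -> legal
(7,3): flips 1 -> legal
(7,5): no bracket -> illegal
W mobility = 15

Answer: B=15 W=15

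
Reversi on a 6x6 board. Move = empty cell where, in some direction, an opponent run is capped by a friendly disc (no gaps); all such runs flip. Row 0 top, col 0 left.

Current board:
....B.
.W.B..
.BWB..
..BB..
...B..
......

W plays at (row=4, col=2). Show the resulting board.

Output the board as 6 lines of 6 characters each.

Answer: ....B.
.W.B..
.BWB..
..WB..
..WB..
......

Derivation:
Place W at (4,2); scan 8 dirs for brackets.
Dir NW: first cell '.' (not opp) -> no flip
Dir N: opp run (3,2) capped by W -> flip
Dir NE: opp run (3,3), next='.' -> no flip
Dir W: first cell '.' (not opp) -> no flip
Dir E: opp run (4,3), next='.' -> no flip
Dir SW: first cell '.' (not opp) -> no flip
Dir S: first cell '.' (not opp) -> no flip
Dir SE: first cell '.' (not opp) -> no flip
All flips: (3,2)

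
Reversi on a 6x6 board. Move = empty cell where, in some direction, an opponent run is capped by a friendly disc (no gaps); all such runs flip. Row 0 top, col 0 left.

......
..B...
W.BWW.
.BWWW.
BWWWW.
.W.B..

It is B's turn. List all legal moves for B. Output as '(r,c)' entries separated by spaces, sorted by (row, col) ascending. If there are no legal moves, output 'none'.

(1,0): no bracket -> illegal
(1,1): no bracket -> illegal
(1,3): flips 3 -> legal
(1,4): no bracket -> illegal
(1,5): no bracket -> illegal
(2,1): no bracket -> illegal
(2,5): flips 2 -> legal
(3,0): no bracket -> illegal
(3,5): flips 4 -> legal
(4,5): flips 6 -> legal
(5,0): no bracket -> illegal
(5,2): flips 2 -> legal
(5,4): no bracket -> illegal
(5,5): flips 2 -> legal

Answer: (1,3) (2,5) (3,5) (4,5) (5,2) (5,5)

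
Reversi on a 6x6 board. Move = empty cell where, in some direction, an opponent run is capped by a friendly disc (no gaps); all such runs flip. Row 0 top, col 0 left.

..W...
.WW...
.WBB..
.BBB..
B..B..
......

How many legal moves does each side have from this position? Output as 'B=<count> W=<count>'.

-- B to move --
(0,0): flips 1 -> legal
(0,1): flips 3 -> legal
(0,3): no bracket -> illegal
(1,0): flips 1 -> legal
(1,3): no bracket -> illegal
(2,0): flips 1 -> legal
(3,0): no bracket -> illegal
B mobility = 4
-- W to move --
(1,3): no bracket -> illegal
(1,4): no bracket -> illegal
(2,0): no bracket -> illegal
(2,4): flips 2 -> legal
(3,0): no bracket -> illegal
(3,4): flips 1 -> legal
(4,1): flips 1 -> legal
(4,2): flips 2 -> legal
(4,4): flips 2 -> legal
(5,0): no bracket -> illegal
(5,1): no bracket -> illegal
(5,2): no bracket -> illegal
(5,3): no bracket -> illegal
(5,4): flips 2 -> legal
W mobility = 6

Answer: B=4 W=6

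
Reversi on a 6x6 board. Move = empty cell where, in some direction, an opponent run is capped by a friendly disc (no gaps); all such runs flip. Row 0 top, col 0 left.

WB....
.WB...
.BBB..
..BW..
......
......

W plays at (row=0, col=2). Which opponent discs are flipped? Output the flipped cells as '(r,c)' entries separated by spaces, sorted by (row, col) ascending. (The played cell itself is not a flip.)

Dir NW: edge -> no flip
Dir N: edge -> no flip
Dir NE: edge -> no flip
Dir W: opp run (0,1) capped by W -> flip
Dir E: first cell '.' (not opp) -> no flip
Dir SW: first cell 'W' (not opp) -> no flip
Dir S: opp run (1,2) (2,2) (3,2), next='.' -> no flip
Dir SE: first cell '.' (not opp) -> no flip

Answer: (0,1)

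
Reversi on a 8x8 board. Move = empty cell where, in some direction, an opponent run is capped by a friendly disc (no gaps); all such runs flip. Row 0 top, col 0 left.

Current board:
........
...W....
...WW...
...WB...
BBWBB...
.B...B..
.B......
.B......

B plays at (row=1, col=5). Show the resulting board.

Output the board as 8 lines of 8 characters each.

Place B at (1,5); scan 8 dirs for brackets.
Dir NW: first cell '.' (not opp) -> no flip
Dir N: first cell '.' (not opp) -> no flip
Dir NE: first cell '.' (not opp) -> no flip
Dir W: first cell '.' (not opp) -> no flip
Dir E: first cell '.' (not opp) -> no flip
Dir SW: opp run (2,4) (3,3) (4,2) capped by B -> flip
Dir S: first cell '.' (not opp) -> no flip
Dir SE: first cell '.' (not opp) -> no flip
All flips: (2,4) (3,3) (4,2)

Answer: ........
...W.B..
...WB...
...BB...
BBBBB...
.B...B..
.B......
.B......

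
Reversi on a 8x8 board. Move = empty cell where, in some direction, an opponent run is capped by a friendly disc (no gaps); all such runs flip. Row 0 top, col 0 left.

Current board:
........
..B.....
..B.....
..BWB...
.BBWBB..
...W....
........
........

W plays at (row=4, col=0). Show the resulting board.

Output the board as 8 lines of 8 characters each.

Answer: ........
..B.....
..B.....
..BWB...
WWWWBB..
...W....
........
........

Derivation:
Place W at (4,0); scan 8 dirs for brackets.
Dir NW: edge -> no flip
Dir N: first cell '.' (not opp) -> no flip
Dir NE: first cell '.' (not opp) -> no flip
Dir W: edge -> no flip
Dir E: opp run (4,1) (4,2) capped by W -> flip
Dir SW: edge -> no flip
Dir S: first cell '.' (not opp) -> no flip
Dir SE: first cell '.' (not opp) -> no flip
All flips: (4,1) (4,2)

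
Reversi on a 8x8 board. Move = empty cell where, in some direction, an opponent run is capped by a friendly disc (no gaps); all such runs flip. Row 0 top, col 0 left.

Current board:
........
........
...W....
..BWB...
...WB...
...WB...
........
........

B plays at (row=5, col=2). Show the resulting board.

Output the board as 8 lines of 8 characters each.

Answer: ........
........
...W....
..BWB...
...BB...
..BBB...
........
........

Derivation:
Place B at (5,2); scan 8 dirs for brackets.
Dir NW: first cell '.' (not opp) -> no flip
Dir N: first cell '.' (not opp) -> no flip
Dir NE: opp run (4,3) capped by B -> flip
Dir W: first cell '.' (not opp) -> no flip
Dir E: opp run (5,3) capped by B -> flip
Dir SW: first cell '.' (not opp) -> no flip
Dir S: first cell '.' (not opp) -> no flip
Dir SE: first cell '.' (not opp) -> no flip
All flips: (4,3) (5,3)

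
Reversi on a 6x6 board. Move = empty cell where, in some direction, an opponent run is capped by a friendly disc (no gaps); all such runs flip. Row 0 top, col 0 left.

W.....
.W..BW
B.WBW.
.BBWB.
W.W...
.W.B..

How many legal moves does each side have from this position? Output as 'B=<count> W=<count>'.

Answer: B=7 W=5

Derivation:
-- B to move --
(0,1): no bracket -> illegal
(0,2): flips 1 -> legal
(0,4): no bracket -> illegal
(0,5): no bracket -> illegal
(1,0): no bracket -> illegal
(1,2): flips 1 -> legal
(1,3): flips 1 -> legal
(2,1): flips 1 -> legal
(2,5): flips 1 -> legal
(3,0): no bracket -> illegal
(3,5): no bracket -> illegal
(4,1): no bracket -> illegal
(4,3): flips 1 -> legal
(4,4): no bracket -> illegal
(5,0): no bracket -> illegal
(5,2): flips 1 -> legal
B mobility = 7
-- W to move --
(0,3): no bracket -> illegal
(0,4): flips 1 -> legal
(0,5): no bracket -> illegal
(1,0): no bracket -> illegal
(1,2): no bracket -> illegal
(1,3): flips 2 -> legal
(2,1): no bracket -> illegal
(2,5): no bracket -> illegal
(3,0): flips 2 -> legal
(3,5): flips 1 -> legal
(4,1): no bracket -> illegal
(4,3): no bracket -> illegal
(4,4): flips 1 -> legal
(4,5): no bracket -> illegal
(5,2): no bracket -> illegal
(5,4): no bracket -> illegal
W mobility = 5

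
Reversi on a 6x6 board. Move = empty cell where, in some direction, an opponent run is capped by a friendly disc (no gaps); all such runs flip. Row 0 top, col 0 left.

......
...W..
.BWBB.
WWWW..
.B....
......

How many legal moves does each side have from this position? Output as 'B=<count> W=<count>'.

-- B to move --
(0,2): flips 1 -> legal
(0,3): flips 1 -> legal
(0,4): no bracket -> illegal
(1,1): no bracket -> illegal
(1,2): no bracket -> illegal
(1,4): no bracket -> illegal
(2,0): no bracket -> illegal
(3,4): no bracket -> illegal
(4,0): no bracket -> illegal
(4,2): flips 1 -> legal
(4,3): flips 2 -> legal
(4,4): no bracket -> illegal
B mobility = 4
-- W to move --
(1,0): flips 1 -> legal
(1,1): flips 1 -> legal
(1,2): flips 1 -> legal
(1,4): flips 1 -> legal
(1,5): flips 1 -> legal
(2,0): flips 1 -> legal
(2,5): flips 2 -> legal
(3,4): no bracket -> illegal
(3,5): flips 1 -> legal
(4,0): no bracket -> illegal
(4,2): no bracket -> illegal
(5,0): flips 1 -> legal
(5,1): flips 1 -> legal
(5,2): flips 1 -> legal
W mobility = 11

Answer: B=4 W=11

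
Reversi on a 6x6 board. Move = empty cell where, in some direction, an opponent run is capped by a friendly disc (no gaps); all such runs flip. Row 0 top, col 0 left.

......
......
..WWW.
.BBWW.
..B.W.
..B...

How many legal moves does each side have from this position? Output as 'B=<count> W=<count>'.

-- B to move --
(1,1): no bracket -> illegal
(1,2): flips 1 -> legal
(1,3): flips 1 -> legal
(1,4): flips 1 -> legal
(1,5): flips 2 -> legal
(2,1): no bracket -> illegal
(2,5): no bracket -> illegal
(3,5): flips 2 -> legal
(4,3): no bracket -> illegal
(4,5): no bracket -> illegal
(5,3): no bracket -> illegal
(5,4): no bracket -> illegal
(5,5): no bracket -> illegal
B mobility = 5
-- W to move --
(2,0): no bracket -> illegal
(2,1): no bracket -> illegal
(3,0): flips 2 -> legal
(4,0): flips 1 -> legal
(4,1): flips 1 -> legal
(4,3): no bracket -> illegal
(5,1): flips 1 -> legal
(5,3): no bracket -> illegal
W mobility = 4

Answer: B=5 W=4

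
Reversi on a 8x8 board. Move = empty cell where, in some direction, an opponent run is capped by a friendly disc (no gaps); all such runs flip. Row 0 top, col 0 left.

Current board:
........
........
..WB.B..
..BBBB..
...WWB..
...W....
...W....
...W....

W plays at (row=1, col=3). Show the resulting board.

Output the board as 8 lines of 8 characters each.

Place W at (1,3); scan 8 dirs for brackets.
Dir NW: first cell '.' (not opp) -> no flip
Dir N: first cell '.' (not opp) -> no flip
Dir NE: first cell '.' (not opp) -> no flip
Dir W: first cell '.' (not opp) -> no flip
Dir E: first cell '.' (not opp) -> no flip
Dir SW: first cell 'W' (not opp) -> no flip
Dir S: opp run (2,3) (3,3) capped by W -> flip
Dir SE: first cell '.' (not opp) -> no flip
All flips: (2,3) (3,3)

Answer: ........
...W....
..WW.B..
..BWBB..
...WWB..
...W....
...W....
...W....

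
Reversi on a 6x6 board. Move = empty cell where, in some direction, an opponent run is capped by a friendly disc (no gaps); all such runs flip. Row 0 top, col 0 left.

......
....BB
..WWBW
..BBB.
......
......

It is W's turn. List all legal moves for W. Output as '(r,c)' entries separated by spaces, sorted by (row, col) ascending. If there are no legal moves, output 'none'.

(0,3): flips 1 -> legal
(0,4): no bracket -> illegal
(0,5): flips 2 -> legal
(1,3): no bracket -> illegal
(2,1): no bracket -> illegal
(3,1): no bracket -> illegal
(3,5): no bracket -> illegal
(4,1): flips 1 -> legal
(4,2): flips 1 -> legal
(4,3): flips 2 -> legal
(4,4): flips 1 -> legal
(4,5): flips 1 -> legal

Answer: (0,3) (0,5) (4,1) (4,2) (4,3) (4,4) (4,5)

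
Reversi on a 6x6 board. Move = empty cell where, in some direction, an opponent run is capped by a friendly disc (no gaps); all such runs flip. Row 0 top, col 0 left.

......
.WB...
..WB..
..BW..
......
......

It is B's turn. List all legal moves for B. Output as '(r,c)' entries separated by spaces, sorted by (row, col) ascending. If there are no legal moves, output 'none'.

Answer: (1,0) (2,1) (3,4) (4,3)

Derivation:
(0,0): no bracket -> illegal
(0,1): no bracket -> illegal
(0,2): no bracket -> illegal
(1,0): flips 1 -> legal
(1,3): no bracket -> illegal
(2,0): no bracket -> illegal
(2,1): flips 1 -> legal
(2,4): no bracket -> illegal
(3,1): no bracket -> illegal
(3,4): flips 1 -> legal
(4,2): no bracket -> illegal
(4,3): flips 1 -> legal
(4,4): no bracket -> illegal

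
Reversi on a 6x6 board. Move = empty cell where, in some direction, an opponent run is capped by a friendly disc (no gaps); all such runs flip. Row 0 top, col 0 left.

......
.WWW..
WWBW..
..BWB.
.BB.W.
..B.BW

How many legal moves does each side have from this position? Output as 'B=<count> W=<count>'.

-- B to move --
(0,0): flips 1 -> legal
(0,1): flips 2 -> legal
(0,2): flips 1 -> legal
(0,3): no bracket -> illegal
(0,4): flips 1 -> legal
(1,0): flips 1 -> legal
(1,4): flips 1 -> legal
(2,4): flips 2 -> legal
(3,0): no bracket -> illegal
(3,1): no bracket -> illegal
(3,5): no bracket -> illegal
(4,3): no bracket -> illegal
(4,5): no bracket -> illegal
(5,3): no bracket -> illegal
B mobility = 7
-- W to move --
(2,4): flips 1 -> legal
(2,5): no bracket -> illegal
(3,0): no bracket -> illegal
(3,1): flips 2 -> legal
(3,5): flips 1 -> legal
(4,0): no bracket -> illegal
(4,3): flips 1 -> legal
(4,5): flips 1 -> legal
(5,0): flips 2 -> legal
(5,1): flips 1 -> legal
(5,3): flips 1 -> legal
W mobility = 8

Answer: B=7 W=8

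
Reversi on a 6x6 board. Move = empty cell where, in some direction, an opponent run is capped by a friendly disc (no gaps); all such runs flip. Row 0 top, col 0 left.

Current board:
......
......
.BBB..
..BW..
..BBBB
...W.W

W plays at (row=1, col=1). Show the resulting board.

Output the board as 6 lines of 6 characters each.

Place W at (1,1); scan 8 dirs for brackets.
Dir NW: first cell '.' (not opp) -> no flip
Dir N: first cell '.' (not opp) -> no flip
Dir NE: first cell '.' (not opp) -> no flip
Dir W: first cell '.' (not opp) -> no flip
Dir E: first cell '.' (not opp) -> no flip
Dir SW: first cell '.' (not opp) -> no flip
Dir S: opp run (2,1), next='.' -> no flip
Dir SE: opp run (2,2) capped by W -> flip
All flips: (2,2)

Answer: ......
.W....
.BWB..
..BW..
..BBBB
...W.W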